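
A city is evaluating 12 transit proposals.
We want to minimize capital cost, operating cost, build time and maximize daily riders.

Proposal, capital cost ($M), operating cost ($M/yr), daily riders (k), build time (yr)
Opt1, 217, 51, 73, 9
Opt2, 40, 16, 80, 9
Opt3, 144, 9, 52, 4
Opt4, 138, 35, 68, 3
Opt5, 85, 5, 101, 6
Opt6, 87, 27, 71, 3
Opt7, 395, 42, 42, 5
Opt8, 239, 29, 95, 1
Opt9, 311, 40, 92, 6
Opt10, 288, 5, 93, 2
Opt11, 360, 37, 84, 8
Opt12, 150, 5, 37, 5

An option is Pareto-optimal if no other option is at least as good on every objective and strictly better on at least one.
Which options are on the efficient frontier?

Opt2, Opt3, Opt5, Opt6, Opt8, Opt10, Opt12

Opt1: dominated by Opt2 (capital cost 40≤217, operating cost 16≤51, daily riders 80≥73, build time 9≤9).
Opt2: not dominated (best capital cost).
Opt3: not dominated.
Opt4: dominated by Opt6 (capital cost 87≤138, operating cost 27≤35, daily riders 71≥68, build time 3≤3).
Opt5: not dominated (best daily riders).
Opt6: not dominated.
Opt7: dominated by Opt3 (capital cost 144≤395, operating cost 9≤42, daily riders 52≥42, build time 4≤5).
Opt8: not dominated (best build time).
Opt9: dominated by Opt5 (capital cost 85≤311, operating cost 5≤40, daily riders 101≥92, build time 6≤6).
Opt10: not dominated.
Opt11: dominated by Opt5 (capital cost 85≤360, operating cost 5≤37, daily riders 101≥84, build time 6≤8).
Opt12: not dominated.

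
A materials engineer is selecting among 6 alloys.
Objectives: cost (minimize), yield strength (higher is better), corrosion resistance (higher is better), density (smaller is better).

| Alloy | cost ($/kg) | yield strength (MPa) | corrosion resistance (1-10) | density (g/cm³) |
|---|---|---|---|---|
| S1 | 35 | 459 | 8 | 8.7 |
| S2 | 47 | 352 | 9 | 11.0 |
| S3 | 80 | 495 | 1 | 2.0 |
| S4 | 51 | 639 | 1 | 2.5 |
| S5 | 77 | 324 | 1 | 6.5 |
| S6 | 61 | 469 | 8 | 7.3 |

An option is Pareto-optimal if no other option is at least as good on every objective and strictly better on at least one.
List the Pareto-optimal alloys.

S1, S2, S3, S4, S6

S1: not dominated (best cost).
S2: not dominated (best corrosion resistance).
S3: not dominated (best density).
S4: not dominated (best yield strength).
S5: dominated by S4 (cost 51≤77, yield strength 639≥324, corrosion resistance 1≥1, density 2.5≤6.5).
S6: not dominated.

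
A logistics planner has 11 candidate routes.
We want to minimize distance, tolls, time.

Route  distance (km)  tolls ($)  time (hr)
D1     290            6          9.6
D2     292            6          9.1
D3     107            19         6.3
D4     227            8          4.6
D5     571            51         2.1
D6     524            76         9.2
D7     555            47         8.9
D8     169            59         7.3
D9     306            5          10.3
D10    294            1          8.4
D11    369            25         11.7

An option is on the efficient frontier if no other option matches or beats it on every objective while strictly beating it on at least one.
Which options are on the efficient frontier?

D1: not dominated.
D2: not dominated.
D3: not dominated (best distance).
D4: not dominated.
D5: not dominated (best time).
D6: dominated by D2 (distance 292≤524, tolls 6≤76, time 9.1≤9.2).
D7: dominated by D3 (distance 107≤555, tolls 19≤47, time 6.3≤8.9).
D8: dominated by D3 (distance 107≤169, tolls 19≤59, time 6.3≤7.3).
D9: dominated by D10 (distance 294≤306, tolls 1≤5, time 8.4≤10.3).
D10: not dominated (best tolls).
D11: dominated by D1 (distance 290≤369, tolls 6≤25, time 9.6≤11.7).

D1, D2, D3, D4, D5, D10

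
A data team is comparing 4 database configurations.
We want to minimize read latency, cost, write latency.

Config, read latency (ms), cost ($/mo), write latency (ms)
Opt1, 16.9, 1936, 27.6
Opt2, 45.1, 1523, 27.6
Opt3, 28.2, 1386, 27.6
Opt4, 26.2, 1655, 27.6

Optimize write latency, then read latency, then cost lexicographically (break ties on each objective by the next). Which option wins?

First minimize write latency: best is 27.6, kept {Opt1, Opt2, Opt3, Opt4}.
Then minimize read latency: best is 16.9, kept {Opt1}.

Opt1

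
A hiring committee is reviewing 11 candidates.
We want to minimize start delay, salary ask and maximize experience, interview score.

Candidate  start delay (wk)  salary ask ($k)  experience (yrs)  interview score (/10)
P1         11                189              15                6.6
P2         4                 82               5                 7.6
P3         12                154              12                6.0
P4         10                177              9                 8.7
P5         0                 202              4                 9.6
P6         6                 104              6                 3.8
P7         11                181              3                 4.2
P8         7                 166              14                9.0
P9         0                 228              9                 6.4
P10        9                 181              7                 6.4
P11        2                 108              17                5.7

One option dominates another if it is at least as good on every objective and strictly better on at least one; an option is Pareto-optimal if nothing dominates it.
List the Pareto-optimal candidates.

P1, P2, P3, P5, P6, P8, P9, P11

P1: not dominated.
P2: not dominated (best salary ask).
P3: not dominated.
P4: dominated by P8 (start delay 7≤10, salary ask 166≤177, experience 14≥9, interview score 9.0≥8.7).
P5: not dominated (best interview score).
P6: not dominated.
P7: dominated by P2 (start delay 4≤11, salary ask 82≤181, experience 5≥3, interview score 7.6≥4.2).
P8: not dominated.
P9: not dominated.
P10: dominated by P8 (start delay 7≤9, salary ask 166≤181, experience 14≥7, interview score 9.0≥6.4).
P11: not dominated (best experience).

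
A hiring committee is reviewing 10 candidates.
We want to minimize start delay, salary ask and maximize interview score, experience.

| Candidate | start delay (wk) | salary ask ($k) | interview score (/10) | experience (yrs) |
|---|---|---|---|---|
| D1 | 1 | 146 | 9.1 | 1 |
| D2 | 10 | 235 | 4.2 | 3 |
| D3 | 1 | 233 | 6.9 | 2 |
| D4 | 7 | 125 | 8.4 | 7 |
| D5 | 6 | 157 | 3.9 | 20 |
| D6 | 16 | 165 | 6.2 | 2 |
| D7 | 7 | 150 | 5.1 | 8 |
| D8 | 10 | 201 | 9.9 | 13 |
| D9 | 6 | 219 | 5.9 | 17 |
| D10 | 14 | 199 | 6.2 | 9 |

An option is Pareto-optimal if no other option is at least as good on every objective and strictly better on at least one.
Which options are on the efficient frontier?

D1, D3, D4, D5, D7, D8, D9, D10

D1: not dominated.
D2: dominated by D4 (start delay 7≤10, salary ask 125≤235, interview score 8.4≥4.2, experience 7≥3).
D3: not dominated.
D4: not dominated (best salary ask).
D5: not dominated (best experience).
D6: dominated by D4 (start delay 7≤16, salary ask 125≤165, interview score 8.4≥6.2, experience 7≥2).
D7: not dominated.
D8: not dominated (best interview score).
D9: not dominated.
D10: not dominated.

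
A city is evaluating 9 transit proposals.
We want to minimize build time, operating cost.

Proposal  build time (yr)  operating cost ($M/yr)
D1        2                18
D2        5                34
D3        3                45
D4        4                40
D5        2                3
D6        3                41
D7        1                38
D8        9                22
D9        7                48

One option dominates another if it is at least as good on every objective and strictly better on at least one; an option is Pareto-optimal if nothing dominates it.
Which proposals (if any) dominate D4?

D1, D5, D7

D1: build time 2≤4, operating cost 18≤40 — dominates D4.
D5: build time 2≤4, operating cost 3≤40 — dominates D4.
D7: build time 1≤4, operating cost 38≤40 — dominates D4.
Others (D2, D3, D6, D8, D9) are each worse than D4 on at least one objective.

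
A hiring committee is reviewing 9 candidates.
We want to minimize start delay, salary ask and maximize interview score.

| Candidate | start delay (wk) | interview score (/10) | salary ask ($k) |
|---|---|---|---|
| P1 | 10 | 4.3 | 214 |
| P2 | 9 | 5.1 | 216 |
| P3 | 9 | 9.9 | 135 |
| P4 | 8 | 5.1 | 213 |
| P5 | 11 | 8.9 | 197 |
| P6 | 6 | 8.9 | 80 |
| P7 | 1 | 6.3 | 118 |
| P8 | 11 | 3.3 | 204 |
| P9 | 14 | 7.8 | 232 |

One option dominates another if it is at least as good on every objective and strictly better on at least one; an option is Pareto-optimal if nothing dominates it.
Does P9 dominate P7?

P9 vs P7: P9 is worse on start delay (14 vs 1), so it does not dominate P7.

No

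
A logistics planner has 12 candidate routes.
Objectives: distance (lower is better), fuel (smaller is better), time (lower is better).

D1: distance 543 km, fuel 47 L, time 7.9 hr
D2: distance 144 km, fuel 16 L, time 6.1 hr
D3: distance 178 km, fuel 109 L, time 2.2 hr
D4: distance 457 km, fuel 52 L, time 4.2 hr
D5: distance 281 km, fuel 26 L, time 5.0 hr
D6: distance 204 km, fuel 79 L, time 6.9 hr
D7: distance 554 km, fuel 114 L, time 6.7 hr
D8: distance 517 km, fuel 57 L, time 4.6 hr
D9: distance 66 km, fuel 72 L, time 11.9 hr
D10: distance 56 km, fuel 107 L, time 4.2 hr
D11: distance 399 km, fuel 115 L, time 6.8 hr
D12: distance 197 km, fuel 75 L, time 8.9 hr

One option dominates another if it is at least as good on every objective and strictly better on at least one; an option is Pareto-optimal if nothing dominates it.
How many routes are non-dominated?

D1: dominated by D2 (distance 144≤543, fuel 16≤47, time 6.1≤7.9).
D2: not dominated (best fuel).
D3: not dominated (best time).
D4: not dominated.
D5: not dominated.
D6: dominated by D2 (distance 144≤204, fuel 16≤79, time 6.1≤6.9).
D7: dominated by D2 (distance 144≤554, fuel 16≤114, time 6.1≤6.7).
D8: dominated by D4 (distance 457≤517, fuel 52≤57, time 4.2≤4.6).
D9: not dominated.
D10: not dominated (best distance).
D11: dominated by D2 (distance 144≤399, fuel 16≤115, time 6.1≤6.8).
D12: dominated by D2 (distance 144≤197, fuel 16≤75, time 6.1≤8.9).
Pareto-optimal: D2, D3, D4, D5, D9, D10 → 6.

6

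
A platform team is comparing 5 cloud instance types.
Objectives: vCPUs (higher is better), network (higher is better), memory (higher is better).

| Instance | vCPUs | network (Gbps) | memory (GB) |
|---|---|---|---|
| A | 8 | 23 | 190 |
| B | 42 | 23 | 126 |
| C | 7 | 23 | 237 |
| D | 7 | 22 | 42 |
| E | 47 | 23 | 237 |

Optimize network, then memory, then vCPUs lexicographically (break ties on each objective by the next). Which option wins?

E

First maximize network: best is 23, kept {A, B, C, E}.
Then maximize memory: best is 237, kept {C, E}.
Then maximize vCPUs: best is 47, kept {E}.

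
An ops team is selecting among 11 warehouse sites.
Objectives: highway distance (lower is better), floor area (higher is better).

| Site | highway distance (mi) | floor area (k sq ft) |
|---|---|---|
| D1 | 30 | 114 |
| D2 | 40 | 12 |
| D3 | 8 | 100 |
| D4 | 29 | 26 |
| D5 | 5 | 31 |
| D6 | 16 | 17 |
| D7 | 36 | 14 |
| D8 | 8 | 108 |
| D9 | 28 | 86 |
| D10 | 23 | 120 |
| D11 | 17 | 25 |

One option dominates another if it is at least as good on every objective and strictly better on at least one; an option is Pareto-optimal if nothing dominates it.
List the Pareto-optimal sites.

D5, D8, D10

D1: dominated by D10 (highway distance 23≤30, floor area 120≥114).
D2: dominated by D1 (highway distance 30≤40, floor area 114≥12).
D3: dominated by D8 (highway distance 8≤8, floor area 108≥100).
D4: dominated by D3 (highway distance 8≤29, floor area 100≥26).
D5: not dominated (best highway distance).
D6: dominated by D3 (highway distance 8≤16, floor area 100≥17).
D7: dominated by D1 (highway distance 30≤36, floor area 114≥14).
D8: not dominated.
D9: dominated by D3 (highway distance 8≤28, floor area 100≥86).
D10: not dominated (best floor area).
D11: dominated by D3 (highway distance 8≤17, floor area 100≥25).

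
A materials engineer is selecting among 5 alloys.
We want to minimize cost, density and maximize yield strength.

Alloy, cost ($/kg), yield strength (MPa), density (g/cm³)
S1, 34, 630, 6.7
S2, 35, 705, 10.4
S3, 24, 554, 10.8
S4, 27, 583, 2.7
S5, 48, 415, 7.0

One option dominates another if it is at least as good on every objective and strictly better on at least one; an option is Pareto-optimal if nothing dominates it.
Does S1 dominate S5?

S1 vs S5: cost 34≤48, yield strength 630≥415, density 6.7≤7.0 — S1 is at least as good on every objective with at least one strict improvement.

Yes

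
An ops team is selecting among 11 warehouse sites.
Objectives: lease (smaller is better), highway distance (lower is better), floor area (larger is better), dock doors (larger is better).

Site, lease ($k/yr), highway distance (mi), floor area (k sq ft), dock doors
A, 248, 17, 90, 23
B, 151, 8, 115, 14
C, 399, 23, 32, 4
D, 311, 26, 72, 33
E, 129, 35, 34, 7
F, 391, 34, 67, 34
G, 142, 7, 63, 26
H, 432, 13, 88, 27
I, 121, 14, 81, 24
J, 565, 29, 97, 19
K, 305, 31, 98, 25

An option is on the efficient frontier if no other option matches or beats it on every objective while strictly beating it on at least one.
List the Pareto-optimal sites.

A, B, D, F, G, H, I, J, K

A: not dominated.
B: not dominated (best floor area).
C: dominated by A (lease 248≤399, highway distance 17≤23, floor area 90≥32, dock doors 23≥4).
D: not dominated.
E: dominated by I (lease 121≤129, highway distance 14≤35, floor area 81≥34, dock doors 24≥7).
F: not dominated (best dock doors).
G: not dominated (best highway distance).
H: not dominated.
I: not dominated (best lease).
J: not dominated.
K: not dominated.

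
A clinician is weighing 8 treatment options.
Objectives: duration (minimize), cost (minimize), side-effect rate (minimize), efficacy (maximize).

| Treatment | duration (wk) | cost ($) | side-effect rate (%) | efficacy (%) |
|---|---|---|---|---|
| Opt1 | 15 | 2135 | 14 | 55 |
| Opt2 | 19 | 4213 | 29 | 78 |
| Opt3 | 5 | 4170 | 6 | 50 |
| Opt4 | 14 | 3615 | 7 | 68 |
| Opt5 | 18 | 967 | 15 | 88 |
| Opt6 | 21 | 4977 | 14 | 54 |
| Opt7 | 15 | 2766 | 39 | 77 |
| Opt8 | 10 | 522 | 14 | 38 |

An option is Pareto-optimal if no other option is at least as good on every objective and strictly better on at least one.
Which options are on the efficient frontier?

Opt1: not dominated.
Opt2: dominated by Opt5 (duration 18≤19, cost 967≤4213, side-effect rate 15≤29, efficacy 88≥78).
Opt3: not dominated (best duration).
Opt4: not dominated.
Opt5: not dominated (best efficacy).
Opt6: dominated by Opt1 (duration 15≤21, cost 2135≤4977, side-effect rate 14≤14, efficacy 55≥54).
Opt7: not dominated.
Opt8: not dominated (best cost).

Opt1, Opt3, Opt4, Opt5, Opt7, Opt8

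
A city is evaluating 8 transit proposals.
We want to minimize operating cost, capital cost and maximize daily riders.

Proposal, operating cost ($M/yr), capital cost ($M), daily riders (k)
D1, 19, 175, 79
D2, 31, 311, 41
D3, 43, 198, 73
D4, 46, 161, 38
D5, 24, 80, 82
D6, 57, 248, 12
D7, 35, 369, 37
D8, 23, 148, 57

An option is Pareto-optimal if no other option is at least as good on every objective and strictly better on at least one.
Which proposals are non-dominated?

D1, D5, D8

D1: not dominated (best operating cost).
D2: dominated by D1 (operating cost 19≤31, capital cost 175≤311, daily riders 79≥41).
D3: dominated by D1 (operating cost 19≤43, capital cost 175≤198, daily riders 79≥73).
D4: dominated by D5 (operating cost 24≤46, capital cost 80≤161, daily riders 82≥38).
D5: not dominated (best capital cost).
D6: dominated by D1 (operating cost 19≤57, capital cost 175≤248, daily riders 79≥12).
D7: dominated by D1 (operating cost 19≤35, capital cost 175≤369, daily riders 79≥37).
D8: not dominated.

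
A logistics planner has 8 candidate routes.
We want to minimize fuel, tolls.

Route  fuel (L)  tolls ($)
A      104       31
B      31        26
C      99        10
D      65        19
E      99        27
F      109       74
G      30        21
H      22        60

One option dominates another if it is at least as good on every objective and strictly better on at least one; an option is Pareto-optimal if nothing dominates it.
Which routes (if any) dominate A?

B, C, D, E, G

B: fuel 31≤104, tolls 26≤31 — dominates A.
C: fuel 99≤104, tolls 10≤31 — dominates A.
D: fuel 65≤104, tolls 19≤31 — dominates A.
E: fuel 99≤104, tolls 27≤31 — dominates A.
G: fuel 30≤104, tolls 21≤31 — dominates A.
Others (F, H) are each worse than A on at least one objective.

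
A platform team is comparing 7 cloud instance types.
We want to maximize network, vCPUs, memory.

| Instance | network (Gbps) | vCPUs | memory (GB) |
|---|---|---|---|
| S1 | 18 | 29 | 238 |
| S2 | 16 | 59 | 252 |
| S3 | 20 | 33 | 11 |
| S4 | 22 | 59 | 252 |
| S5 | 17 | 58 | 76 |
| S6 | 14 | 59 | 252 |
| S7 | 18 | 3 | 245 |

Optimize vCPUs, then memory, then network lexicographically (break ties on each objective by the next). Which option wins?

First maximize vCPUs: best is 59, kept {S2, S4, S6}.
Then maximize memory: best is 252, kept {S2, S4, S6}.
Then maximize network: best is 22, kept {S4}.

S4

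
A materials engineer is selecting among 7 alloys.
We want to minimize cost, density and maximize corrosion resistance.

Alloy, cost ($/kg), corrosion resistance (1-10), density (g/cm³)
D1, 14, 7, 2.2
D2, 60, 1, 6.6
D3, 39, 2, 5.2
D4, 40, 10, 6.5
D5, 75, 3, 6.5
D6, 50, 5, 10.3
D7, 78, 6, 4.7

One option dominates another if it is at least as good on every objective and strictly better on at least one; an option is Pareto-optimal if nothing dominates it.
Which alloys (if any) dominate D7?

D1: cost 14≤78, corrosion resistance 7≥6, density 2.2≤4.7 — dominates D7.
Others (D2, D3, D4, D5, D6) are each worse than D7 on at least one objective.

D1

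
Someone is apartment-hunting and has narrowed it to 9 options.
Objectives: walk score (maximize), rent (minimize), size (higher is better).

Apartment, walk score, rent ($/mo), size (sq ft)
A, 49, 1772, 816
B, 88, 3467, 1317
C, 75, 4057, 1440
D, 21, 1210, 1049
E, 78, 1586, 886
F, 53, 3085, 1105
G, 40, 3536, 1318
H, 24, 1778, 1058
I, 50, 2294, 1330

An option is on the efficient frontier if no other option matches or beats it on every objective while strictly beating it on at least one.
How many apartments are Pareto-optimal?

A: dominated by E (walk score 78≥49, rent 1586≤1772, size 886≥816).
B: not dominated (best walk score).
C: not dominated (best size).
D: not dominated (best rent).
E: not dominated.
F: not dominated.
G: dominated by I (walk score 50≥40, rent 2294≤3536, size 1330≥1318).
H: not dominated.
I: not dominated.
Pareto-optimal: B, C, D, E, F, H, I → 7.

7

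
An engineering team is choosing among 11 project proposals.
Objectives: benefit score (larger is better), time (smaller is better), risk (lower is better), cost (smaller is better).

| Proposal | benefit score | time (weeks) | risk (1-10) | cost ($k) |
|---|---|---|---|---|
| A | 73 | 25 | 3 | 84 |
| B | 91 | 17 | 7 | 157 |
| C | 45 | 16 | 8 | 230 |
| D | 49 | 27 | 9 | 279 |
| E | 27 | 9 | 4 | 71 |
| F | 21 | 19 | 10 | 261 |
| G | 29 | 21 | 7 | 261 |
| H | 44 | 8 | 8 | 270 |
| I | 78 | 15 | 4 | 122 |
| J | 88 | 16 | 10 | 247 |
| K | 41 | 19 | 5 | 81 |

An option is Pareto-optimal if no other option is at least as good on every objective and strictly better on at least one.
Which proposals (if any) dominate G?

B: benefit score 91≥29, time 17≤21, risk 7≤7, cost 157≤261 — dominates G.
I: benefit score 78≥29, time 15≤21, risk 4≤7, cost 122≤261 — dominates G.
K: benefit score 41≥29, time 19≤21, risk 5≤7, cost 81≤261 — dominates G.
Others (A, C, D, E, F, H, J) are each worse than G on at least one objective.

B, I, K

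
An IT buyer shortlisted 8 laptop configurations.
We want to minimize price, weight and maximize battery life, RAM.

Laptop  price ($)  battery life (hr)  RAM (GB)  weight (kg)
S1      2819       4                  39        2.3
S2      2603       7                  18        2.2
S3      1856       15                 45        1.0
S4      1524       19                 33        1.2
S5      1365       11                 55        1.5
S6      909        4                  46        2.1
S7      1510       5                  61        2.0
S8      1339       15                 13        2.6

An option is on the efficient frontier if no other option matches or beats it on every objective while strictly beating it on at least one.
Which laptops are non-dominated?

S3, S4, S5, S6, S7, S8

S1: dominated by S3 (price 1856≤2819, battery life 15≥4, RAM 45≥39, weight 1.0≤2.3).
S2: dominated by S3 (price 1856≤2603, battery life 15≥7, RAM 45≥18, weight 1.0≤2.2).
S3: not dominated (best weight).
S4: not dominated (best battery life).
S5: not dominated.
S6: not dominated (best price).
S7: not dominated (best RAM).
S8: not dominated.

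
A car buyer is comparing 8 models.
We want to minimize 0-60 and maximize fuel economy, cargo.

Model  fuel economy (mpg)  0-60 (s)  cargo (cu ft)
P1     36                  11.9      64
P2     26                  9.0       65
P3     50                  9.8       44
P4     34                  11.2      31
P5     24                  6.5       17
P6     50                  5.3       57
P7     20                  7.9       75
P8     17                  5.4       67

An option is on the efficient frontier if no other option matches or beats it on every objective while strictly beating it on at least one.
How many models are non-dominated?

5

P1: not dominated.
P2: not dominated.
P3: dominated by P6 (fuel economy 50≥50, 0-60 5.3≤9.8, cargo 57≥44).
P4: dominated by P3 (fuel economy 50≥34, 0-60 9.8≤11.2, cargo 44≥31).
P5: dominated by P6 (fuel economy 50≥24, 0-60 5.3≤6.5, cargo 57≥17).
P6: not dominated (best 0-60).
P7: not dominated (best cargo).
P8: not dominated.
Pareto-optimal: P1, P2, P6, P7, P8 → 5.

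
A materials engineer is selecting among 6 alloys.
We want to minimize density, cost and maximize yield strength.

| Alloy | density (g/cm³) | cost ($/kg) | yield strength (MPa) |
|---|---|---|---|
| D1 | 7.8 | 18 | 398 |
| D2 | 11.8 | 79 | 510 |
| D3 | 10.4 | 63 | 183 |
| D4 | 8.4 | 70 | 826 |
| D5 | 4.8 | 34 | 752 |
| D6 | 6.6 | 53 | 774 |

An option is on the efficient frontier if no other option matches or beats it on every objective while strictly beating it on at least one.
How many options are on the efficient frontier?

D1: not dominated (best cost).
D2: dominated by D4 (density 8.4≤11.8, cost 70≤79, yield strength 826≥510).
D3: dominated by D1 (density 7.8≤10.4, cost 18≤63, yield strength 398≥183).
D4: not dominated (best yield strength).
D5: not dominated (best density).
D6: not dominated.
Pareto-optimal: D1, D4, D5, D6 → 4.

4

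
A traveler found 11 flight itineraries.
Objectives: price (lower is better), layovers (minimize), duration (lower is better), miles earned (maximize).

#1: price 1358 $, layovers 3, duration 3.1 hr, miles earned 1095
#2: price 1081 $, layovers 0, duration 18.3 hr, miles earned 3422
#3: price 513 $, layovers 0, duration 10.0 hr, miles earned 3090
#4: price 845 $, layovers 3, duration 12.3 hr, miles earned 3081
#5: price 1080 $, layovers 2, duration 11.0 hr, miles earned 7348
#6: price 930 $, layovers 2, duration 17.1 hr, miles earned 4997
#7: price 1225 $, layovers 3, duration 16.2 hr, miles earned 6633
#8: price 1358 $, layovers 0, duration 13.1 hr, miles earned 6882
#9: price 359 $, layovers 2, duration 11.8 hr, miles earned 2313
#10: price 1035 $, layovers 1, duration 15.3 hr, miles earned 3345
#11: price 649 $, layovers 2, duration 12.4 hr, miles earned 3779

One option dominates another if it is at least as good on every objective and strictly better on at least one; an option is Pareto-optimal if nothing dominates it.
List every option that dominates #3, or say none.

#1: worse on price (1358 vs 513).
#2: worse on price (1081 vs 513).
#4: worse on price (845 vs 513).
#5: worse on price (1080 vs 513).
#6: worse on price (930 vs 513).
#7: worse on price (1225 vs 513).
#8: worse on price (1358 vs 513).
#9: worse on layovers (2 vs 0).
#10: worse on price (1035 vs 513).
#11: worse on price (649 vs 513).
No option dominates #3.

none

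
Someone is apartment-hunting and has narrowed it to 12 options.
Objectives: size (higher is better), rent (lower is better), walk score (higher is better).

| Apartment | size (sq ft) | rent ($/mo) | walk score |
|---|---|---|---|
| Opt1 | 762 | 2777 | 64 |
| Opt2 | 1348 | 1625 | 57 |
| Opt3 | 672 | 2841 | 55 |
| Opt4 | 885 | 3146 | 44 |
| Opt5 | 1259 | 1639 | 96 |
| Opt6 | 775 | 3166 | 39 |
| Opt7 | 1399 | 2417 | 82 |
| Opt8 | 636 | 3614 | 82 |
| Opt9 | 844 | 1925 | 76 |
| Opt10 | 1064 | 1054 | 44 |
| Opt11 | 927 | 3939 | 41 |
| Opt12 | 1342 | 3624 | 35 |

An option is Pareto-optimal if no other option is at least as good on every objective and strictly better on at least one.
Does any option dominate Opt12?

Yes

Opt2 vs Opt12: size 1348≥1342, rent 1625≤3624, walk score 57≥35 — Opt2 is at least as good on every objective and strictly better on at least one, so Opt2 dominates Opt12.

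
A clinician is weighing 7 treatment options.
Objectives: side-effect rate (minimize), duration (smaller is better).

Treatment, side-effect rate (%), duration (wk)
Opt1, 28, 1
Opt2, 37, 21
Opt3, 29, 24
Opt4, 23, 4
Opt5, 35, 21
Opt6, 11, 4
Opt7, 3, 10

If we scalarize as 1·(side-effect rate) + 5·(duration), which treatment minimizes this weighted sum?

Opt1: 1·28 + 5·1 = 33
Opt2: 1·37 + 5·21 = 142
Opt3: 1·29 + 5·24 = 149
Opt4: 1·23 + 5·4 = 43
Opt5: 1·35 + 5·21 = 140
Opt6: 1·11 + 5·4 = 31
Opt7: 1·3 + 5·10 = 53
Lowest: Opt6 at 31.

Opt6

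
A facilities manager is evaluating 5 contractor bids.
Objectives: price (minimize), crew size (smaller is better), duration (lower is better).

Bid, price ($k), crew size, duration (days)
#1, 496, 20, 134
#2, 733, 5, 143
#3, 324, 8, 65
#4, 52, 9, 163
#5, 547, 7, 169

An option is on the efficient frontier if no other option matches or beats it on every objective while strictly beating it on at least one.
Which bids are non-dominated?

#2, #3, #4, #5

#1: dominated by #3 (price 324≤496, crew size 8≤20, duration 65≤134).
#2: not dominated (best crew size).
#3: not dominated (best duration).
#4: not dominated (best price).
#5: not dominated.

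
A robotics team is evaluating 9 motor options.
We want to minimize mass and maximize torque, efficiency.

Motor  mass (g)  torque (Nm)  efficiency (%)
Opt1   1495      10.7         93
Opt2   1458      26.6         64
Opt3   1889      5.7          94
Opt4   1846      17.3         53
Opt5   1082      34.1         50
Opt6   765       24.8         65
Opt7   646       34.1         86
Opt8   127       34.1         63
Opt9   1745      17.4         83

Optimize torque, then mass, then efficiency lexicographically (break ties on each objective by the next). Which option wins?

Opt8

First maximize torque: best is 34.1, kept {Opt5, Opt7, Opt8}.
Then minimize mass: best is 127, kept {Opt8}.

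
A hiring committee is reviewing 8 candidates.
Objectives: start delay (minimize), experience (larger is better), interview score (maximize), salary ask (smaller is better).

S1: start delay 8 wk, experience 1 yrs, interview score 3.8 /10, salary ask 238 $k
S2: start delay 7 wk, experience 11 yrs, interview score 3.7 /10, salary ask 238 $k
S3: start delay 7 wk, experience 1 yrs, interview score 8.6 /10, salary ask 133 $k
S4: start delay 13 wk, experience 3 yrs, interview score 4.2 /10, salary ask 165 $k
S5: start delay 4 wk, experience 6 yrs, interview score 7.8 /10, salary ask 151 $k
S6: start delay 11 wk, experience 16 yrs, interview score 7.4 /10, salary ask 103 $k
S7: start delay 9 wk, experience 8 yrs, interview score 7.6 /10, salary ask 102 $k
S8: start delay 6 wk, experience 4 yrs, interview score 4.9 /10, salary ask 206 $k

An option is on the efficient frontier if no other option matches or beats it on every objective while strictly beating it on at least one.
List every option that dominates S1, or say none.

S3, S5, S8

S3: start delay 7≤8, experience 1≥1, interview score 8.6≥3.8, salary ask 133≤238 — dominates S1.
S5: start delay 4≤8, experience 6≥1, interview score 7.8≥3.8, salary ask 151≤238 — dominates S1.
S8: start delay 6≤8, experience 4≥1, interview score 4.9≥3.8, salary ask 206≤238 — dominates S1.
Others (S2, S4, S6, S7) are each worse than S1 on at least one objective.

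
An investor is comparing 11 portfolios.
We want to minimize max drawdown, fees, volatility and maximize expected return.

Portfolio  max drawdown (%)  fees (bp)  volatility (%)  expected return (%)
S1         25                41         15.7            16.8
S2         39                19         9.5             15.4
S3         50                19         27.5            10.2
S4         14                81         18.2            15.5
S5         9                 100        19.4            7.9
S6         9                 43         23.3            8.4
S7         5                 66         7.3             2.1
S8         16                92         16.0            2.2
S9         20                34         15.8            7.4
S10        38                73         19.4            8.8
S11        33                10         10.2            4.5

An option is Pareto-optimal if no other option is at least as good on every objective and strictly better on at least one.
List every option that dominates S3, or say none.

S2: max drawdown 39≤50, fees 19≤19, volatility 9.5≤27.5, expected return 15.4≥10.2 — dominates S3.
Others (S1, S4, S5, S6, S7, S8, S9, S10, S11) are each worse than S3 on at least one objective.

S2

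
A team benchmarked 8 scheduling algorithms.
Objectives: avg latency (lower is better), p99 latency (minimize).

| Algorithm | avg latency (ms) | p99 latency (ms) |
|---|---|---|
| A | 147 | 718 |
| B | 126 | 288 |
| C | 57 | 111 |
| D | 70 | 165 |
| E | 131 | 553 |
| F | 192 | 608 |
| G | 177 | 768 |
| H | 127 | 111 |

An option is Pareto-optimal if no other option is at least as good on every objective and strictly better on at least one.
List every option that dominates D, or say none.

C: avg latency 57≤70, p99 latency 111≤165 — dominates D.
Others (A, B, E, F, G, H) are each worse than D on at least one objective.

C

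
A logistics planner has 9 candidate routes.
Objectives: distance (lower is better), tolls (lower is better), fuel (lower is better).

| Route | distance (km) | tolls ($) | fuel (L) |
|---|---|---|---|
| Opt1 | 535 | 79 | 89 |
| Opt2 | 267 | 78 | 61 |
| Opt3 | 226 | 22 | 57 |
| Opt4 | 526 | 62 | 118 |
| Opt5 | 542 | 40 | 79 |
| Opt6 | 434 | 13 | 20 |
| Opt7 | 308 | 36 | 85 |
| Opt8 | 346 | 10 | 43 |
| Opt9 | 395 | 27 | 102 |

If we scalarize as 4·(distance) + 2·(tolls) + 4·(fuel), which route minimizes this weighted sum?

Opt1: 4·535 + 2·79 + 4·89 = 2654
Opt2: 4·267 + 2·78 + 4·61 = 1468
Opt3: 4·226 + 2·22 + 4·57 = 1176
Opt4: 4·526 + 2·62 + 4·118 = 2700
Opt5: 4·542 + 2·40 + 4·79 = 2564
Opt6: 4·434 + 2·13 + 4·20 = 1842
Opt7: 4·308 + 2·36 + 4·85 = 1644
Opt8: 4·346 + 2·10 + 4·43 = 1576
Opt9: 4·395 + 2·27 + 4·102 = 2042
Lowest: Opt3 at 1176.

Opt3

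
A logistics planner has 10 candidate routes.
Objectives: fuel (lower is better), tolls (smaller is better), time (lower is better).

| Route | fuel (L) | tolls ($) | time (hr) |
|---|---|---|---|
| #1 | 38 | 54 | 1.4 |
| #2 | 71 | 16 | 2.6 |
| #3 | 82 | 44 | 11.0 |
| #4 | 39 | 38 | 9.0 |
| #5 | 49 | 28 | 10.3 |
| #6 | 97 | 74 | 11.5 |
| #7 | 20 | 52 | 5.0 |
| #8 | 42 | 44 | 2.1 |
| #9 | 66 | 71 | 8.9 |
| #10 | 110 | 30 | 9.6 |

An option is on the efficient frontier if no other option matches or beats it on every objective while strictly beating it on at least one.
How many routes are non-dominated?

#1: not dominated (best time).
#2: not dominated (best tolls).
#3: dominated by #2 (fuel 71≤82, tolls 16≤44, time 2.6≤11.0).
#4: not dominated.
#5: not dominated.
#6: dominated by #1 (fuel 38≤97, tolls 54≤74, time 1.4≤11.5).
#7: not dominated (best fuel).
#8: not dominated.
#9: dominated by #1 (fuel 38≤66, tolls 54≤71, time 1.4≤8.9).
#10: dominated by #2 (fuel 71≤110, tolls 16≤30, time 2.6≤9.6).
Pareto-optimal: #1, #2, #4, #5, #7, #8 → 6.

6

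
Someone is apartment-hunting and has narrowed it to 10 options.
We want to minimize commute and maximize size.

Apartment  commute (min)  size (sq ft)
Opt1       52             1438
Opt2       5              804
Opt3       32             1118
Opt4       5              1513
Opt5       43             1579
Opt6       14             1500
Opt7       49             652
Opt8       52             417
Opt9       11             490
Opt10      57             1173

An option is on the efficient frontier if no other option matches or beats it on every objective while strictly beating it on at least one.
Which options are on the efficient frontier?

Opt1: dominated by Opt4 (commute 5≤52, size 1513≥1438).
Opt2: dominated by Opt4 (commute 5≤5, size 1513≥804).
Opt3: dominated by Opt4 (commute 5≤32, size 1513≥1118).
Opt4: not dominated.
Opt5: not dominated (best size).
Opt6: dominated by Opt4 (commute 5≤14, size 1513≥1500).
Opt7: dominated by Opt2 (commute 5≤49, size 804≥652).
Opt8: dominated by Opt1 (commute 52≤52, size 1438≥417).
Opt9: dominated by Opt2 (commute 5≤11, size 804≥490).
Opt10: dominated by Opt1 (commute 52≤57, size 1438≥1173).

Opt4, Opt5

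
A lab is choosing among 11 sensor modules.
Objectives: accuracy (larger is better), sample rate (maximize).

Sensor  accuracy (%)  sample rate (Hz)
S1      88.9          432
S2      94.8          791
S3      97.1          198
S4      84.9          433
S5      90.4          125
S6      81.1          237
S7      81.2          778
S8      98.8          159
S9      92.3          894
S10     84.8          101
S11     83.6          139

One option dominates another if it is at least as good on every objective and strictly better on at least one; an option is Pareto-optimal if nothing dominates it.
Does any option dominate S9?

No

S1: worse on accuracy (88.9 vs 92.3).
S2: worse on sample rate (791 vs 894).
S3: worse on sample rate (198 vs 894).
S4: worse on accuracy (84.9 vs 92.3).
S5: worse on accuracy (90.4 vs 92.3).
S6: worse on accuracy (81.1 vs 92.3).
S7: worse on accuracy (81.2 vs 92.3).
S8: worse on sample rate (159 vs 894).
S10: worse on accuracy (84.8 vs 92.3).
S11: worse on accuracy (83.6 vs 92.3).
No option is at least as good as S9 on every objective and strictly better on one.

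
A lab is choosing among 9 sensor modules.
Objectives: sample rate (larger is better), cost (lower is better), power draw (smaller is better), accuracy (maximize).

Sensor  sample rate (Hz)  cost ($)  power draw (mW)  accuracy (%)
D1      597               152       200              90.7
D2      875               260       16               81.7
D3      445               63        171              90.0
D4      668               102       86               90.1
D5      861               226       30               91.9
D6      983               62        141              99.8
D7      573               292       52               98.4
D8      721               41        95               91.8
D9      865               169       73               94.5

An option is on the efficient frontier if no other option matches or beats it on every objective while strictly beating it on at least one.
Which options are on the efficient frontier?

D1: dominated by D6 (sample rate 983≥597, cost 62≤152, power draw 141≤200, accuracy 99.8≥90.7).
D2: not dominated (best power draw).
D3: dominated by D6 (sample rate 983≥445, cost 62≤63, power draw 141≤171, accuracy 99.8≥90.0).
D4: not dominated.
D5: not dominated.
D6: not dominated (best sample rate).
D7: not dominated.
D8: not dominated (best cost).
D9: not dominated.

D2, D4, D5, D6, D7, D8, D9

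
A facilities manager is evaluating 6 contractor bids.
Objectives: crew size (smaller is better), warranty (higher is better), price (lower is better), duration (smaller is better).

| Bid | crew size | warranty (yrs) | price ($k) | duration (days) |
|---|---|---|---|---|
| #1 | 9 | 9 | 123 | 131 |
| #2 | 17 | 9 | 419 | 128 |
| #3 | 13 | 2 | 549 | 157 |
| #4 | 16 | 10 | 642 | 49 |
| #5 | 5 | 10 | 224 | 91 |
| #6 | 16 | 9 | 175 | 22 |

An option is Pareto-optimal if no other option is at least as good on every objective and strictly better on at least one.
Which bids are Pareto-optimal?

#1, #4, #5, #6

#1: not dominated (best price).
#2: dominated by #5 (crew size 5≤17, warranty 10≥9, price 224≤419, duration 91≤128).
#3: dominated by #1 (crew size 9≤13, warranty 9≥2, price 123≤549, duration 131≤157).
#4: not dominated.
#5: not dominated (best crew size).
#6: not dominated (best duration).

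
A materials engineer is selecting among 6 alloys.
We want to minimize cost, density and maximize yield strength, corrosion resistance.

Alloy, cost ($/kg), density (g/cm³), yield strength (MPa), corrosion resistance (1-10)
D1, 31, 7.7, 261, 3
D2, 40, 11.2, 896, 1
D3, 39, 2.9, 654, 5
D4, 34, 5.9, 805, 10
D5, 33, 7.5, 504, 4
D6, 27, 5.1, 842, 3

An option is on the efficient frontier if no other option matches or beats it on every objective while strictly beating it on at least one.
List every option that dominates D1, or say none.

D6

D6: cost 27≤31, density 5.1≤7.7, yield strength 842≥261, corrosion resistance 3≥3 — dominates D1.
Others (D2, D3, D4, D5) are each worse than D1 on at least one objective.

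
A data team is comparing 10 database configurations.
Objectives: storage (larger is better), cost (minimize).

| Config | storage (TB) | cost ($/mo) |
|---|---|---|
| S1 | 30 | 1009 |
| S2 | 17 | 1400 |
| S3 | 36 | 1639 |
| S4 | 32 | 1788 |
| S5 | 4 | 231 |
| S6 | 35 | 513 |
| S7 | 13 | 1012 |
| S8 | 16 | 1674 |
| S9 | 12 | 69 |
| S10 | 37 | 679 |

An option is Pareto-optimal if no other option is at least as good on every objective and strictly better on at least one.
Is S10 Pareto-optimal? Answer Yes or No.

S1: worse on storage (30 vs 37).
S2: worse on storage (17 vs 37).
S3: worse on storage (36 vs 37).
S4: worse on storage (32 vs 37).
S5: worse on storage (4 vs 37).
S6: worse on storage (35 vs 37).
S7: worse on storage (13 vs 37).
S8: worse on storage (16 vs 37).
S9: worse on storage (12 vs 37).
No option is at least as good as S10 on every objective and strictly better on one.

Yes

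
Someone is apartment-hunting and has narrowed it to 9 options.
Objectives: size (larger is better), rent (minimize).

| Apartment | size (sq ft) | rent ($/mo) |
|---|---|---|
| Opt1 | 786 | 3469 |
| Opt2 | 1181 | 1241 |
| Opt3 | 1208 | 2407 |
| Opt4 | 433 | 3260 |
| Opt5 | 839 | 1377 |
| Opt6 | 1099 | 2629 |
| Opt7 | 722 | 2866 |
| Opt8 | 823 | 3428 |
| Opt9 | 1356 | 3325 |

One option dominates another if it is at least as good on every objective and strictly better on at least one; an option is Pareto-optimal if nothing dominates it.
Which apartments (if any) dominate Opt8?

Opt2, Opt3, Opt5, Opt6, Opt9

Opt2: size 1181≥823, rent 1241≤3428 — dominates Opt8.
Opt3: size 1208≥823, rent 2407≤3428 — dominates Opt8.
Opt5: size 839≥823, rent 1377≤3428 — dominates Opt8.
Opt6: size 1099≥823, rent 2629≤3428 — dominates Opt8.
Opt9: size 1356≥823, rent 3325≤3428 — dominates Opt8.
Others (Opt1, Opt4, Opt7) are each worse than Opt8 on at least one objective.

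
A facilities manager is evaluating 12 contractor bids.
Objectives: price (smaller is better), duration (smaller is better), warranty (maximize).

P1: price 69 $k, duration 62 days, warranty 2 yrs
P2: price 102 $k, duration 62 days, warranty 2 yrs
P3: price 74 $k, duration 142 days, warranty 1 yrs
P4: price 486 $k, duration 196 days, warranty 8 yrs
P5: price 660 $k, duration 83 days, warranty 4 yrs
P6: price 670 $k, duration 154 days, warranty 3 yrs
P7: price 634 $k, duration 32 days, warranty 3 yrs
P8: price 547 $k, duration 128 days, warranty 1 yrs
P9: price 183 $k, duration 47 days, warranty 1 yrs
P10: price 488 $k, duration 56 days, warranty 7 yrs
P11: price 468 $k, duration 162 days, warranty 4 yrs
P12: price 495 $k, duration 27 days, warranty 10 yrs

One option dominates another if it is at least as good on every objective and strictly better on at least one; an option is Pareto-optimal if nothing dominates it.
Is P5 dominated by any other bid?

Yes

P10 vs P5: price 488≤660, duration 56≤83, warranty 7≥4 — P10 is at least as good on every objective and strictly better on at least one, so P10 dominates P5.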